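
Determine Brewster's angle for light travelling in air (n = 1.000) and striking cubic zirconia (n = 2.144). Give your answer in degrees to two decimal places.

θ_B ≈ 64.99°

Here n₂/n₁ = 2.144/1.000 = 2.1440, and Brewster's law gives tan θ_B = n₂/n₁.
So θ_B = arctan 2.1440 = 64.99°.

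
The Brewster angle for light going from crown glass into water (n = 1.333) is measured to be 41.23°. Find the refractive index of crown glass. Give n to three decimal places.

Brewster's law: tan θ_B = n₂/n₁ (light incident in crown glass, refracted into water).
n₁ = n₂ / tan θ_B = 1.333 / tan 41.23° = 1.521.

n ≈ 1.521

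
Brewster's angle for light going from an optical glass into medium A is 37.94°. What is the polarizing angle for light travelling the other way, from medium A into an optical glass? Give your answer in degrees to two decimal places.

The two Brewster angles are complementary: θ_B' = 90° − θ_B = 90° − 37.94° = 52.06°.

θ_B' ≈ 52.06°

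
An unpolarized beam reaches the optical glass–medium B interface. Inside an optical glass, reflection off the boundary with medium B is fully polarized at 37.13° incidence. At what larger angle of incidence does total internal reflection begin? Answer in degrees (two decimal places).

θ_c ≈ 49.21°

n₂/n₁ = tan 37.13° = 0.7571; the critical angle satisfies sin θ_c = n₂/n₁.
θ_c = arcsin(0.7571) = 49.21°.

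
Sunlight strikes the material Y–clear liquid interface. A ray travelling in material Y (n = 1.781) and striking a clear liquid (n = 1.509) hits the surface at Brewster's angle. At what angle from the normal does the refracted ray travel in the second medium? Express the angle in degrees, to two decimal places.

θ_t ≈ 49.73°

θ_B = arctan(n₂/n₁) = arctan(1.509/1.781) = 40.27°.
At Brewster's angle the reflected and refracted rays are perpendicular, so θ_t = 90° − θ_B = 90° − 40.27° = 49.73°.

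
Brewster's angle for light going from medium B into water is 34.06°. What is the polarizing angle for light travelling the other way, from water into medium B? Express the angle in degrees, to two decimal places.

θ_B' ≈ 55.94°

tan θ_B' = n₁/n₂ = 1/tan θ_B, so θ_B' = 90° − θ_B.
θ_B' = 90° − 34.06° = 55.94°.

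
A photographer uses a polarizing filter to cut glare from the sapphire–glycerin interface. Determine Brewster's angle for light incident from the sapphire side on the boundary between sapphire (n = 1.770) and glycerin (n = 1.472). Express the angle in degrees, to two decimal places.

θ_B ≈ 39.75°

The reflected p-component vanishes when tan θ_B = n₂/n₁.
tan θ_B = n₂/n₁ = 1.472/1.770 = 0.8316. Taking the arctangent, θ_B = 39.75°.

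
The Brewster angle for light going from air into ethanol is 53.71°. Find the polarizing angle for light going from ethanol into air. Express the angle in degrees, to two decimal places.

tan θ_B' = n₁/n₂ = 1/tan θ_B, so θ_B' = 90° − θ_B.
θ_B' = 90° − 53.71° = 36.29°.

θ_B' ≈ 36.29°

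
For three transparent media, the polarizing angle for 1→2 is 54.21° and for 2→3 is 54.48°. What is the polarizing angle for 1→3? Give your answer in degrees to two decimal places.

θ_B ≈ 62.77°

n₂/n₁ = tan 54.21° = 1.3870 and n₃/n₂ = tan 54.48° = 1.4009.
So n₃/n₁ = (n₂/n₁)(n₃/n₂) = 1.3870 × 1.4009 = 1.9431.
θ_B(1→3) = arctan(1.9431) = 62.77°.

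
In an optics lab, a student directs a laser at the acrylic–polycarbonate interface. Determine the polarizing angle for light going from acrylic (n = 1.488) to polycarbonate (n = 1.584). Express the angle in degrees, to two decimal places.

The reflected p-component vanishes when tan θ_B = n₂/n₁.
Brewster's condition: tan θ_B = n₂/n₁ = 1.584/1.488 = 1.0645.
θ_B = arctan(1.0645) = 46.79°.

θ_B ≈ 46.79°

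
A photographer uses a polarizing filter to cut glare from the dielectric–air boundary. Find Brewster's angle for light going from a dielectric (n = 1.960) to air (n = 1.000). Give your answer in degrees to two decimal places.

θ_B ≈ 27.03°

Brewster's condition: tan θ_B = n₂/n₁ = 1.000/1.960 = 0.5102. Taking the arctangent, θ_B = 27.03°.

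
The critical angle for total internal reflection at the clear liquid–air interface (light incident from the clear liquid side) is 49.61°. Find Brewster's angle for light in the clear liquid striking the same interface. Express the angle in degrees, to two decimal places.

θ_B ≈ 37.29°

sin θ_c = n₂/n₁, so n₂/n₁ = sin 49.61° = 0.7617.
Brewster: tan θ_B = n₂/n₁ = 0.7617.
θ_B = arctan(0.7617) = 37.29°.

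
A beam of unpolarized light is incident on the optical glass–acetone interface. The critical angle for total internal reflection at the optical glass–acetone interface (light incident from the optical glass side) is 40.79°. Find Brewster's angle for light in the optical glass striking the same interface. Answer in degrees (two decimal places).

θ_B ≈ 33.16°

n₂/n₁ = sin θ_c = sin 40.79° = 0.6533.
tan θ_B equals the same ratio, so θ_B = arctan(0.6533) = 33.16°.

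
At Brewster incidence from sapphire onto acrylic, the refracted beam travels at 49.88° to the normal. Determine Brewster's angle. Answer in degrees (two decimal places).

θ_B ≈ 40.12°

Brewster's condition makes the reflected and refracted beams perpendicular: θ_B + θ_t = 90°.
So θ_B = 90° − θ_t = 90° − 49.88° = 40.12°.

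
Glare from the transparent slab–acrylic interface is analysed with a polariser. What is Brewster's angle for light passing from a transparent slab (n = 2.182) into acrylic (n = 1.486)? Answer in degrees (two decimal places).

θ_B ≈ 34.26°

Brewster's condition: tan θ_B = n₂/n₁ = 1.486/2.182 = 0.6810.
θ_B = arctan(0.6810) = 34.26°.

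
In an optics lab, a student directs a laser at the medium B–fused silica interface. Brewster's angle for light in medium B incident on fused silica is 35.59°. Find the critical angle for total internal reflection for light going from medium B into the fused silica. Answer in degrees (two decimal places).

θ_c ≈ 45.70°

n₂/n₁ = tan 35.59° = 0.7157; the critical angle satisfies sin θ_c = n₂/n₁.
θ_c = arcsin(0.7157) = 45.70°.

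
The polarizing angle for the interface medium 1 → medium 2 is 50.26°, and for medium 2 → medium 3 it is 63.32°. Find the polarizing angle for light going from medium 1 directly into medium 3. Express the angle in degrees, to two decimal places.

θ_B ≈ 67.33°

Each Brewster angle gives a ratio: n₂/n₁ = tan 50.26° = 1.2028, n₃/n₂ = tan 63.32° = 1.9900.
So n₃/n₁ = (n₂/n₁)(n₃/n₂) = 1.2028 × 1.9900 = 2.3936.
θ_B(1→3) = arctan(2.3936) = 67.33°.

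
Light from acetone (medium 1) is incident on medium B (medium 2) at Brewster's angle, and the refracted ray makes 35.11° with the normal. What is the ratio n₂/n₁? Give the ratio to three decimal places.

At Brewster incidence θ_B = 90° − θ_t = 90° − 35.11° = 54.89°.
tan θ_B = n₂/n₁, so n₂/n₁ = tan 54.89° = 1.422.

n₂/n₁ ≈ 1.422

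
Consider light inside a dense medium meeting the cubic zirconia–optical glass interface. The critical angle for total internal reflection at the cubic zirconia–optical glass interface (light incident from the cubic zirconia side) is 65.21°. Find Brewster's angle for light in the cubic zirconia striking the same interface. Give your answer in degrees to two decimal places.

θ_B ≈ 42.23°

sin θ_c = n₂/n₁, so n₂/n₁ = sin 65.21° = 0.9079.
Brewster: tan θ_B = n₂/n₁ = 0.9079.
θ_B = arctan(0.9079) = 42.23°.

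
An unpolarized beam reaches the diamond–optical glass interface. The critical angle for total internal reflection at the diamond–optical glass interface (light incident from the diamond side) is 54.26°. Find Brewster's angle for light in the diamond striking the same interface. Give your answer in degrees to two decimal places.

sin θ_c = n₂/n₁, so n₂/n₁ = sin 54.26° = 0.8117.
Brewster: tan θ_B = n₂/n₁ = 0.8117.
θ_B = arctan(0.8117) = 39.07°.

θ_B ≈ 39.07°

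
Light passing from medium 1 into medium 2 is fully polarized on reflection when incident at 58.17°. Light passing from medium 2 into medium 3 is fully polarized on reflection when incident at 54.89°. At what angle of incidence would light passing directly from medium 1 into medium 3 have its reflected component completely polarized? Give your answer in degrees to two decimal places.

tan θ_B(1→2) = n₂/n₁ = tan 58.17° = 1.6110.
tan θ_B(2→3) = n₃/n₂ = tan 54.89° = 1.4223.
Multiplying, n₃/n₁ = 1.6110 × 1.4223 = 2.2913, and θ_B(1→3) = arctan 2.2913 = 66.42°.

θ_B ≈ 66.42°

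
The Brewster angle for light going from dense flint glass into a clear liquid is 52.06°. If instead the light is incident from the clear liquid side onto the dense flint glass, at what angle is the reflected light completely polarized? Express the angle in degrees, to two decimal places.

θ_B' ≈ 37.94°

tan θ_B' = n₁/n₂ = 1/tan θ_B, so θ_B' = 90° − θ_B.
θ_B' = 90° − 52.06° = 37.94°.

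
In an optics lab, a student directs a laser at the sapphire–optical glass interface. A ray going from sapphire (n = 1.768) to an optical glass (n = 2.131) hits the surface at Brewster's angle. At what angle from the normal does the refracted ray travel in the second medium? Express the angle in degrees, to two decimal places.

θ_t ≈ 39.68°

First find Brewster's angle: tan θ_B = 2.131/1.768 = 1.2053, giving θ_B = 50.32°.
At Brewster's angle the reflected and refracted rays are perpendicular, so θ_t = 90° − θ_B = 90° − 50.32° = 39.68°.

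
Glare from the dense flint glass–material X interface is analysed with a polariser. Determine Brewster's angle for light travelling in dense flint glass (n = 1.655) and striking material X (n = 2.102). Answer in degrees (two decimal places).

θ_B ≈ 51.79°

Brewster's condition: tan θ_B = n₂/n₁ = 2.102/1.655 = 1.2701. Taking the arctangent, θ_B = 51.79°.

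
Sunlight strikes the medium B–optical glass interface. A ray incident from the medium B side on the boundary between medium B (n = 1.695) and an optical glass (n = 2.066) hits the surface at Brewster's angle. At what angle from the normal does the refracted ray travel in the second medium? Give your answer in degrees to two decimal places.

θ_t ≈ 39.37°

tan θ_B = n₂/n₁ = 2.066/1.695 = 1.2189, so θ_B = 50.63°.
Since θ_B + θ_t = 90° at Brewster incidence, θ_t = 90° − 50.63° = 39.37°.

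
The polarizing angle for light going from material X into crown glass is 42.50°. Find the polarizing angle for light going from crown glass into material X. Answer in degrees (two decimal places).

θ_B' ≈ 47.50°

The two Brewster angles are complementary: θ_B' = 90° − θ_B = 90° − 42.50° = 47.50°.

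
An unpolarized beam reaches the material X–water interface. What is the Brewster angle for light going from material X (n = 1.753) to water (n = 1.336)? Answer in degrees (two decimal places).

θ_B ≈ 37.31°

tan θ_B = n₂/n₁ = 1.336/1.753 = 0.7621. Taking the arctangent, θ_B = 37.31°.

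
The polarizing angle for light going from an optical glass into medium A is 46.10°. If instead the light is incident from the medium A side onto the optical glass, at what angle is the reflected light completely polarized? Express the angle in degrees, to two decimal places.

tan θ_B' = n₁/n₂ = 1/tan θ_B, so θ_B' = 90° − θ_B.
θ_B' = 90° − 46.10° = 43.90°.

θ_B' ≈ 43.90°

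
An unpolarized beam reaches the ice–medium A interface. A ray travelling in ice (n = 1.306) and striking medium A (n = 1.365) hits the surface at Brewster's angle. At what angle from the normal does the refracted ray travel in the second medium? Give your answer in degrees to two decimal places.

θ_t ≈ 43.73°

θ_B = arctan(n₂/n₁) = arctan(1.365/1.306) = 46.27°.
The refracted ray is perpendicular to the reflected ray, so θ_t = 90° − θ_B = 43.73°.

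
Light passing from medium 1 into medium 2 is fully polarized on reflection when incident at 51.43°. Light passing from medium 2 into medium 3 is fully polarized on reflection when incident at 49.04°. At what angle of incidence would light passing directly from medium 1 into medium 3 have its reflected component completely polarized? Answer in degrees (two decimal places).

n₂/n₁ = tan 51.43° = 1.2540 and n₃/n₂ = tan 49.04° = 1.1520.
n₃/n₁ = 1.4446. Then tan θ_B(1→3) = n₃/n₁, so θ_B(1→3) = arctan(1.4446) = 55.31°.

θ_B ≈ 55.31°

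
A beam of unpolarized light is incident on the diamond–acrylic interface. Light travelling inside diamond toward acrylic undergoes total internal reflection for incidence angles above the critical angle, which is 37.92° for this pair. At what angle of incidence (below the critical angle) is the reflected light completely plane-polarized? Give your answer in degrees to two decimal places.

θ_B ≈ 31.57°

n₂/n₁ = sin θ_c = sin 37.92° = 0.6146.
tan θ_B equals the same ratio, so θ_B = arctan(0.6146) = 31.57°.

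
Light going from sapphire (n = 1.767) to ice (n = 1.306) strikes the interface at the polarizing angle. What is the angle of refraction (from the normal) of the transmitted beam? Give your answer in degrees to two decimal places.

θ_B = arctan(n₂/n₁) = arctan(1.306/1.767) = 36.47°.
Since θ_B + θ_t = 90° at Brewster incidence, θ_t = 90° − 36.47° = 53.53°.

θ_t ≈ 53.53°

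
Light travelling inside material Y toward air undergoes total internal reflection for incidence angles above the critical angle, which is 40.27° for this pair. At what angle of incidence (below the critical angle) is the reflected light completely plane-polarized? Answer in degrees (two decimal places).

θ_B ≈ 32.88°

n₂/n₁ = sin θ_c = sin 40.27° = 0.6464.
tan θ_B equals the same ratio, so θ_B = arctan(0.6464) = 32.88°.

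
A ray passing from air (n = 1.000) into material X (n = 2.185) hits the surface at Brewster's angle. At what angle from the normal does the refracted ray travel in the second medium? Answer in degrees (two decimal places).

θ_t ≈ 24.59°

First find Brewster's angle: tan θ_B = 2.185/1.000 = 2.1850, giving θ_B = 65.41°.
The refracted ray is perpendicular to the reflected ray, so θ_t = 90° − θ_B = 24.59°.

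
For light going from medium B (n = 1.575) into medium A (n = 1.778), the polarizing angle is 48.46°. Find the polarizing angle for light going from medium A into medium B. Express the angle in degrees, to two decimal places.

θ_B' ≈ 41.54°

tan θ_B' = n₁/n₂ = 1/tan θ_B, so θ_B' = 90° − θ_B.
θ_B' = 90° − 48.46° = 41.54°.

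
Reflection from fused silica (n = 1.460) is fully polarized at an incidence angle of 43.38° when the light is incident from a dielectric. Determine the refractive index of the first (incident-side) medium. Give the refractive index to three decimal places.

n ≈ 1.545

Brewster's law: tan θ_B = n₂/n₁ (light incident in a dielectric, refracted into fused silica).
n₁ = n₂ / tan θ_B = 1.460 / tan 43.38° = 1.545.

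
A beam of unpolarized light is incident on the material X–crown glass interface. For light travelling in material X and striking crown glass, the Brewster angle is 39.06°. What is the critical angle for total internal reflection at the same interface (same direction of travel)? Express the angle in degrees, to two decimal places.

From Brewster, n₂/n₁ = tan θ_B = tan 39.06° = 0.8115.
Then sin θ_c = n₂/n₁ = 0.8115, so θ_c = arcsin 0.8115 = 54.24°.

θ_c ≈ 54.24°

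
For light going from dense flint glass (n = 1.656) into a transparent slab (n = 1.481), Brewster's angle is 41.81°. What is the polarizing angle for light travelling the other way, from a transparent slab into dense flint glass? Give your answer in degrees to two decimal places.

θ_B' ≈ 48.19°

Reversing the direction swaps n₁ and n₂, so tan θ_B' = 1/tan θ_B and θ_B' = 90° − θ_B.
Hence θ_B' = 90° − 41.81° = 48.19°.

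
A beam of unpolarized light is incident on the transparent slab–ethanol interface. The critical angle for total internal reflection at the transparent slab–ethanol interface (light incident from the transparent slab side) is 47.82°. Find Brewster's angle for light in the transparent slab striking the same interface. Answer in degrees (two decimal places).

θ_B ≈ 36.54°

At the critical angle sin θ_c = n₂/n₁, giving n₂/n₁ = sin 47.82° = 0.7410.
Then tan θ_B = n₂/n₁ = 0.7410, so θ_B = arctan 0.7410 = 36.54°.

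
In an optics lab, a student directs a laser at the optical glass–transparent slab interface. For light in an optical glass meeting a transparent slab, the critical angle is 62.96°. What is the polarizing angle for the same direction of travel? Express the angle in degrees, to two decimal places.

θ_B ≈ 41.69°

At the critical angle sin θ_c = n₂/n₁, giving n₂/n₁ = sin 62.96° = 0.8907.
Then tan θ_B = n₂/n₁ = 0.8907, so θ_B = arctan 0.8907 = 41.69°.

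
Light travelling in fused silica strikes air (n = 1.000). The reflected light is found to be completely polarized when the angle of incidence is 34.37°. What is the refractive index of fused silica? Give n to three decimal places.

At the Brewster angle, tan θ_B = n₂/n₁ with n₁ on the incident side (fused silica) and n₂ on the transmitted side (air).
n₁ = n₂ / tan θ_B = 1.000 / tan 34.37° = 1.462.

n ≈ 1.462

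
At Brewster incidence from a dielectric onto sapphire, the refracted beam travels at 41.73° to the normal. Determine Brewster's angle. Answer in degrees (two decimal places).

Since the reflected and refracted rays are at right angles at the polarizing angle, θ_B + θ_t = 90°.
θ_B = 90° − 41.73° = 48.27°.

θ_B ≈ 48.27°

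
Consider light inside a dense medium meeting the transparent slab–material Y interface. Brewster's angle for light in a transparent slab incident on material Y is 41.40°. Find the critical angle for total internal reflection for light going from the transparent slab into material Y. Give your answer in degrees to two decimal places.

θ_c ≈ 61.84°

n₂/n₁ = tan 41.40° = 0.8816; the critical angle satisfies sin θ_c = n₂/n₁.
θ_c = arcsin(0.8816) = 61.84°.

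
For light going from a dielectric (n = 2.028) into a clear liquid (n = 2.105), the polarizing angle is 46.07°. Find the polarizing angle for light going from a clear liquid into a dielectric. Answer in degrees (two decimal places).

θ_B' ≈ 43.93°

Reversing the direction swaps n₁ and n₂, so tan θ_B' = 1/tan θ_B and θ_B' = 90° − θ_B.
Hence θ_B' = 90° − 46.07° = 43.93°.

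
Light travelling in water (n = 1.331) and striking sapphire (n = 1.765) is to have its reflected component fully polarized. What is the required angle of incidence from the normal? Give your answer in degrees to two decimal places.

θ_B ≈ 52.98°

At Brewster's angle the reflected and refracted rays are perpendicular, which with Snell's law gives tan θ_B = n₂/n₁.
Here n₂/n₁ = 1.765/1.331 = 1.3261, and Brewster's law gives tan θ_B = n₂/n₁. Taking the arctangent, θ_B = 52.98°.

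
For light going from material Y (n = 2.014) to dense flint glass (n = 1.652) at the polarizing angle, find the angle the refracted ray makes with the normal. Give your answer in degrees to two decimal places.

θ_B = arctan(n₂/n₁) = arctan(1.652/2.014) = 39.36°.
Since θ_B + θ_t = 90° at Brewster incidence, θ_t = 90° − 39.36° = 50.64°.

θ_t ≈ 50.64°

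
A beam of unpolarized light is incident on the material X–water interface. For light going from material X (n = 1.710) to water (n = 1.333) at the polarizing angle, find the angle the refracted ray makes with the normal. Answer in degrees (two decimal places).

θ_t ≈ 52.06°

First find Brewster's angle: tan θ_B = 1.333/1.710 = 0.7795, giving θ_B = 37.94°.
At Brewster's angle the reflected and refracted rays are perpendicular, so θ_t = 90° − θ_B = 90° − 37.94° = 52.06°.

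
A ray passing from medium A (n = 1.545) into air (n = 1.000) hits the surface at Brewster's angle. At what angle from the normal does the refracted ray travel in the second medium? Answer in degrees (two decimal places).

θ_t ≈ 57.09°

tan θ_B = n₂/n₁ = 1.000/1.545 = 0.6472, so θ_B = 32.91°.
Since θ_B + θ_t = 90° at Brewster incidence, θ_t = 90° − 32.91° = 57.09°.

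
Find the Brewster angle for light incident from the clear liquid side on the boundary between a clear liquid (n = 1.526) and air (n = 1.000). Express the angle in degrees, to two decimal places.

tan θ_B = n₂/n₁ = 1.000/1.526 = 0.6553.
So θ_B = arctan 0.6553 = 33.24°.

θ_B ≈ 33.24°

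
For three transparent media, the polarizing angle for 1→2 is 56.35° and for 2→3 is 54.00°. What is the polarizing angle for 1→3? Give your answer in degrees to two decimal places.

tan θ_B(1→2) = n₂/n₁ = tan 56.35° = 1.5023.
tan θ_B(2→3) = n₃/n₂ = tan 54.00° = 1.3764.
So n₃/n₁ = (n₂/n₁)(n₃/n₂) = 1.5023 × 1.3764 = 2.0677.
θ_B(1→3) = arctan(2.0677) = 64.19°.

θ_B ≈ 64.19°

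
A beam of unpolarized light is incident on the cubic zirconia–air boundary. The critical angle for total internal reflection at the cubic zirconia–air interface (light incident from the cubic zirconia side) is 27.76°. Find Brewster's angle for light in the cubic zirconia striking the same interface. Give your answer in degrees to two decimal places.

n₂/n₁ = sin θ_c = sin 27.76° = 0.4658.
tan θ_B equals the same ratio, so θ_B = arctan(0.4658) = 24.97°.

θ_B ≈ 24.97°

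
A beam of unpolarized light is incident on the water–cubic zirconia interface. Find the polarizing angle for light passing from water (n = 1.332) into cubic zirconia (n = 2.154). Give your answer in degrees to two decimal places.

θ_B ≈ 58.27°

Brewster's condition: tan θ_B = n₂/n₁ = 2.154/1.332 = 1.6171.
θ_B = arctan(1.6171) = 58.27°.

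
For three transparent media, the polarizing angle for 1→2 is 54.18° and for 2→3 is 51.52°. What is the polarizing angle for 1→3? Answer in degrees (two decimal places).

θ_B ≈ 60.16°

Each Brewster angle gives a ratio: n₂/n₁ = tan 54.18° = 1.3855, n₃/n₂ = tan 51.52° = 1.2581.
n₃/n₁ = 1.7431. Then tan θ_B(1→3) = n₃/n₁, so θ_B(1→3) = arctan(1.7431) = 60.16°.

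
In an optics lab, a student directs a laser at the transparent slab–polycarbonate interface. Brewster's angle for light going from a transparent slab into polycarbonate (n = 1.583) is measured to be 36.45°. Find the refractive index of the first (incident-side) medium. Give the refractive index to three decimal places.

n ≈ 2.143

At Brewster's angle, tan θ_B = n₂/n₁ with n₁ on the incident side (a transparent slab) and n₂ on the transmitted side (polycarbonate).
n₁ = n₂ / tan θ_B = 1.583 / tan 36.45° = 2.143.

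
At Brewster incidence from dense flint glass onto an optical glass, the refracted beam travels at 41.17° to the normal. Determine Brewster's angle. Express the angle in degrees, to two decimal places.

At Brewster's angle the reflected and refracted rays are perpendicular, so θ_B + θ_t = 90°.
So θ_B = 90° − θ_t = 90° − 41.17° = 48.83°.

θ_B ≈ 48.83°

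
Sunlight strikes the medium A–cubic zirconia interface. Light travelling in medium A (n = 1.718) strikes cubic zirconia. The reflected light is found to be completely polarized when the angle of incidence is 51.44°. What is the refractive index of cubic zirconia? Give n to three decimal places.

n ≈ 2.155

At the Brewster angle, tan θ_B = n₂/n₁ with n₁ on the incident side (medium A) and n₂ on the transmitted side (cubic zirconia).
n₂ = n₁ tan θ_B = 1.718 × tan 51.44° = 2.155.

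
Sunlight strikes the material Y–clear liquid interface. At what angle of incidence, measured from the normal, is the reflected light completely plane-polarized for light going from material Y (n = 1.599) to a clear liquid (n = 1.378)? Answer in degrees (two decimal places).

θ_B ≈ 40.75°

Brewster's condition: tan θ_B = n₂/n₁ = 1.378/1.599 = 0.8618.
θ_B = arctan(0.8618) = 40.75°.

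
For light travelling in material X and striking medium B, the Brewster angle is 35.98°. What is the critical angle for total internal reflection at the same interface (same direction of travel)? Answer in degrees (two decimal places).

tan θ_B = n₂/n₁ = tan 35.98° = 0.7260.
Total internal reflection: sin θ_c = n₂/n₁ = 0.7260.
θ_c = arcsin(0.7260) = 46.55°.

θ_c ≈ 46.55°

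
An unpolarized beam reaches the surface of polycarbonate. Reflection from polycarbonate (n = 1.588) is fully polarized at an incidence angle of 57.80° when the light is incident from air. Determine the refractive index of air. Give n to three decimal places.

n ≈ 1.000

Brewster's law: tan θ_B = n₂/n₁ (light incident in air, refracted into polycarbonate).
n₁ = n₂ / tan θ_B = 1.588 / tan 57.80° = 1.000.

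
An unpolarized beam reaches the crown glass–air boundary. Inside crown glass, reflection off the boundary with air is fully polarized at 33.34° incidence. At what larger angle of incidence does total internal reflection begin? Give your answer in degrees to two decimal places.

tan θ_B = n₂/n₁ = tan 33.34° = 0.6579.
Total internal reflection: sin θ_c = n₂/n₁ = 0.6579.
θ_c = arcsin(0.6579) = 41.14°.

θ_c ≈ 41.14°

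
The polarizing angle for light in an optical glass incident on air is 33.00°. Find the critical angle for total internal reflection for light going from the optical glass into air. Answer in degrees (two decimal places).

From Brewster, n₂/n₁ = tan θ_B = tan 33.00° = 0.6494.
Then sin θ_c = n₂/n₁ = 0.6494, so θ_c = arcsin 0.6494 = 40.50°.

θ_c ≈ 40.50°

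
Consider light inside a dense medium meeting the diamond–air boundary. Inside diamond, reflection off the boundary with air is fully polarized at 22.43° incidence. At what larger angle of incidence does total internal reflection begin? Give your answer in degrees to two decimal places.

θ_c ≈ 24.38°

tan θ_B = n₂/n₁ = tan 22.43° = 0.4128.
Total internal reflection: sin θ_c = n₂/n₁ = 0.4128.
θ_c = arcsin(0.4128) = 24.38°.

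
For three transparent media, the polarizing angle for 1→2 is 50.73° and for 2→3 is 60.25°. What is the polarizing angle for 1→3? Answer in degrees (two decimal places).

Each Brewster angle gives a ratio: n₂/n₁ = tan 50.73° = 1.2231, n₃/n₂ = tan 60.25° = 1.7496.
n₃/n₁ = 2.1399. Then tan θ_B(1→3) = n₃/n₁, so θ_B(1→3) = arctan(2.1399) = 64.95°.

θ_B ≈ 64.95°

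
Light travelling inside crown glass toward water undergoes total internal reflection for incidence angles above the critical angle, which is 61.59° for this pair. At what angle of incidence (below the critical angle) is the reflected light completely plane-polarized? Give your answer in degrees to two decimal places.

sin θ_c = n₂/n₁, so n₂/n₁ = sin 61.59° = 0.8796.
Brewster: tan θ_B = n₂/n₁ = 0.8796.
θ_B = arctan(0.8796) = 41.33°.

θ_B ≈ 41.33°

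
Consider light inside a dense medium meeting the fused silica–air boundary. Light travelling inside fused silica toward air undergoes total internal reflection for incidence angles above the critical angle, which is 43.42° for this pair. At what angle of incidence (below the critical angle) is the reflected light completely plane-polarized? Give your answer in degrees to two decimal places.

n₂/n₁ = sin θ_c = sin 43.42° = 0.6873.
tan θ_B equals the same ratio, so θ_B = arctan(0.6873) = 34.50°.

θ_B ≈ 34.50°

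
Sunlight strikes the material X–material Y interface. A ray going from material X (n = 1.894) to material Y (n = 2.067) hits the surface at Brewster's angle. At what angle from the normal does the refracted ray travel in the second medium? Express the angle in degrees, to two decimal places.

tan θ_B = n₂/n₁ = 2.067/1.894 = 1.0913, so θ_B = 47.50°.
The refracted ray is perpendicular to the reflected ray, so θ_t = 90° − θ_B = 42.50°.

θ_t ≈ 42.50°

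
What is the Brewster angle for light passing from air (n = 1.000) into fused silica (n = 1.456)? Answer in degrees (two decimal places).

At Brewster's angle the reflected and refracted rays are perpendicular, which with Snell's law gives tan θ_B = n₂/n₁.
tan θ_B = n₂/n₁ = 1.456/1.000 = 1.4560.
So θ_B = arctan 1.4560 = 55.52°.

θ_B ≈ 55.52°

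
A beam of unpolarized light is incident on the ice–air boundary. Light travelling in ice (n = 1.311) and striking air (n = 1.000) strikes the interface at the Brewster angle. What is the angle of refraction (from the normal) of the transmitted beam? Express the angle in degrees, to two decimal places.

First find Brewster's angle: tan θ_B = 1.000/1.311 = 0.7628, giving θ_B = 37.34°.
The refracted ray is perpendicular to the reflected ray, so θ_t = 90° − θ_B = 52.66°.

θ_t ≈ 52.66°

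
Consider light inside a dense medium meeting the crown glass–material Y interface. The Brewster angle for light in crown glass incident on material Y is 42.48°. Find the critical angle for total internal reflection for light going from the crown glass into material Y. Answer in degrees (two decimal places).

θ_c ≈ 66.30°

tan θ_B = n₂/n₁ = tan 42.48° = 0.9157.
Total internal reflection: sin θ_c = n₂/n₁ = 0.9157.
θ_c = arcsin(0.9157) = 66.30°.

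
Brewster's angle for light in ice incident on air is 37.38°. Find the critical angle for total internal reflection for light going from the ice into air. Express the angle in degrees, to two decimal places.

θ_c ≈ 49.82°

From Brewster, n₂/n₁ = tan θ_B = tan 37.38° = 0.7640.
Then sin θ_c = n₂/n₁ = 0.7640, so θ_c = arcsin 0.7640 = 49.82°.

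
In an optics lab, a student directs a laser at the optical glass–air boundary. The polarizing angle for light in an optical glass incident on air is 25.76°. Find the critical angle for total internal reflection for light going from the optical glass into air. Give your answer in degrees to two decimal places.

θ_c ≈ 28.85°

tan θ_B = n₂/n₁ = tan 25.76° = 0.4826.
Total internal reflection: sin θ_c = n₂/n₁ = 0.4826.
θ_c = arcsin(0.4826) = 28.85°.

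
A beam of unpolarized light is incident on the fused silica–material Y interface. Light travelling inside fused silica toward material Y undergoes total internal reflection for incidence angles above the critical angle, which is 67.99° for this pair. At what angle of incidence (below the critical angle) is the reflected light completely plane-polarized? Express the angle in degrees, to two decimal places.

θ_B ≈ 42.83°

sin θ_c = n₂/n₁, so n₂/n₁ = sin 67.99° = 0.9271.
Brewster: tan θ_B = n₂/n₁ = 0.9271.
θ_B = arctan(0.9271) = 42.83°.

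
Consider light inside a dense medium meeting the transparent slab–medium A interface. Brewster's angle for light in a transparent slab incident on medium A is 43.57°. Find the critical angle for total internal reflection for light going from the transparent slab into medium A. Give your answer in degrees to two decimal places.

θ_c ≈ 72.04°

From Brewster, n₂/n₁ = tan θ_B = tan 43.57° = 0.9513.
Then sin θ_c = n₂/n₁ = 0.9513, so θ_c = arcsin 0.9513 = 72.04°.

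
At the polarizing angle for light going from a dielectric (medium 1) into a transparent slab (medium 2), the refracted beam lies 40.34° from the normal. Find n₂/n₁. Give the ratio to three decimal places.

At Brewster incidence θ_B = 90° − θ_t = 90° − 40.34° = 49.66°.
tan θ_B = n₂/n₁, so n₂/n₁ = tan 49.66° = 1.177.

n₂/n₁ ≈ 1.177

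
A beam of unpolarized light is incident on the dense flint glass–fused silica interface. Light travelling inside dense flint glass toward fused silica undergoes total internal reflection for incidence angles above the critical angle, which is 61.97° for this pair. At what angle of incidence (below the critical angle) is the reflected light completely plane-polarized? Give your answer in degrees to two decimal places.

θ_B ≈ 41.43°

n₂/n₁ = sin θ_c = sin 61.97° = 0.8827.
tan θ_B equals the same ratio, so θ_B = arctan(0.8827) = 41.43°.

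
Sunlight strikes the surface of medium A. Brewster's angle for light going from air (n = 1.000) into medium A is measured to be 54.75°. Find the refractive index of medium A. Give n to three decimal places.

n ≈ 1.415

Brewster's law: tan θ_B = n₂/n₁ (light incident in air, refracted into medium A).
n₂ = n₁ tan θ_B = 1.000 × tan 54.75° = 1.415.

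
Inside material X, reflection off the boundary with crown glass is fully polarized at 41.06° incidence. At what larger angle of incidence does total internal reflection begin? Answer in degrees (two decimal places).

θ_c ≈ 60.59°

tan θ_B = n₂/n₁ = tan 41.06° = 0.8711.
Total internal reflection: sin θ_c = n₂/n₁ = 0.8711.
θ_c = arcsin(0.8711) = 60.59°.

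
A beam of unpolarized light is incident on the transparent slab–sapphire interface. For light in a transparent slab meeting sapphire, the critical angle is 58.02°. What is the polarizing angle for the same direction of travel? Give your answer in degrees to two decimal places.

n₂/n₁ = sin θ_c = sin 58.02° = 0.8482.
tan θ_B equals the same ratio, so θ_B = arctan(0.8482) = 40.31°.

θ_B ≈ 40.31°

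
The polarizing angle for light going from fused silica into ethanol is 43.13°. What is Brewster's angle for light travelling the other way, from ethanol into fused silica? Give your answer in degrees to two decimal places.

θ_B' ≈ 46.87°

Reversing the direction swaps n₁ and n₂, so tan θ_B' = 1/tan θ_B and θ_B' = 90° − θ_B.
Hence θ_B' = 90° − 43.13° = 46.87°.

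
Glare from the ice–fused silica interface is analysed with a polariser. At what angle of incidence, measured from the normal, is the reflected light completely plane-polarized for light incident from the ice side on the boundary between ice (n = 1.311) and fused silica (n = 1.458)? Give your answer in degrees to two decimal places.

Here n₂/n₁ = 1.458/1.311 = 1.1121, and Brewster's law gives tan θ_B = n₂/n₁.
θ_B = arctan(1.1121) = 48.04°.

θ_B ≈ 48.04°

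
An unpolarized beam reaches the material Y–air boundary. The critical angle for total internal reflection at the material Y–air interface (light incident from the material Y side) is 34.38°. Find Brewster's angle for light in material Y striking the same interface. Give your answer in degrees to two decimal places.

sin θ_c = n₂/n₁, so n₂/n₁ = sin 34.38° = 0.5647.
Brewster: tan θ_B = n₂/n₁ = 0.5647.
θ_B = arctan(0.5647) = 29.45°.

θ_B ≈ 29.45°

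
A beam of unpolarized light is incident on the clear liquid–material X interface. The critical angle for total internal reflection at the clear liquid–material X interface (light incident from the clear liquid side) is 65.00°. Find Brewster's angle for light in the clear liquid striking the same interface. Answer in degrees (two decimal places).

n₂/n₁ = sin θ_c = sin 65.00° = 0.9063.
tan θ_B equals the same ratio, so θ_B = arctan(0.9063) = 42.19°.

θ_B ≈ 42.19°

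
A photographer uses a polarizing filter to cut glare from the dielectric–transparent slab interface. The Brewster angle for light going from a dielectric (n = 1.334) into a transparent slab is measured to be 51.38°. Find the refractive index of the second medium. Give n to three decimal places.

Full polarization of the reflected beam means tan θ_B = n₂/n₁, where n₁ is the incident medium (a dielectric).
n₂ = n₁ tan θ_B = 1.334 × tan 51.38° = 1.670.

n ≈ 1.670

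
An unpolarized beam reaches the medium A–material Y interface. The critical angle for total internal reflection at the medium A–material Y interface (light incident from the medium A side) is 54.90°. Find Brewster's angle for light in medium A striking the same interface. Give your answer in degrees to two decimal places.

sin θ_c = n₂/n₁, so n₂/n₁ = sin 54.90° = 0.8181.
Brewster: tan θ_B = n₂/n₁ = 0.8181.
θ_B = arctan(0.8181) = 39.29°.

θ_B ≈ 39.29°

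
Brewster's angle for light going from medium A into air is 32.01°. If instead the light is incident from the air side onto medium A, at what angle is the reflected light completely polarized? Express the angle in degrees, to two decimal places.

Reversing the direction swaps n₁ and n₂, so tan θ_B' = 1/tan θ_B and θ_B' = 90° − θ_B.
Hence θ_B' = 90° − 32.01° = 57.99°.

θ_B' ≈ 57.99°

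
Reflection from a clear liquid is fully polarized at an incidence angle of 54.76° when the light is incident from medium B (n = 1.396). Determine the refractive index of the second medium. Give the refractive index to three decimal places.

Brewster's law: tan θ_B = n₂/n₁ (light incident in medium B, refracted into a clear liquid).
n₂ = n₁ tan θ_B = 1.396 × tan 54.76° = 1.976.

n ≈ 1.976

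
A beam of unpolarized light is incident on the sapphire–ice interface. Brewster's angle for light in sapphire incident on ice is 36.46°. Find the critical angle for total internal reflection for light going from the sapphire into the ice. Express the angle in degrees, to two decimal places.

θ_c ≈ 47.64°

tan θ_B = n₂/n₁ = tan 36.46° = 0.7389.
Total internal reflection: sin θ_c = n₂/n₁ = 0.7389.
θ_c = arcsin(0.7389) = 47.64°.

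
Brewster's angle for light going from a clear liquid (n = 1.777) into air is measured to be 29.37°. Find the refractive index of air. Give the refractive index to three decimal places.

Brewster's law: tan θ_B = n₂/n₁ (light incident in a clear liquid, refracted into air).
n₂ = n₁ tan θ_B = 1.777 × tan 29.37° = 1.000.

n ≈ 1.000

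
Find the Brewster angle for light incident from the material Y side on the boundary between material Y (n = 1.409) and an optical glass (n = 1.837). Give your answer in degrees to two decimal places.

Brewster's condition: tan θ_B = n₂/n₁ = 1.837/1.409 = 1.3038.
θ_B = arctan(1.3038) = 52.51°.

θ_B ≈ 52.51°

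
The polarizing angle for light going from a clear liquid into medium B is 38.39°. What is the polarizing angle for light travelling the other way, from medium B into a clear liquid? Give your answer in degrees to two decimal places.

Reversing the direction swaps n₁ and n₂, so tan θ_B' = 1/tan θ_B and θ_B' = 90° − θ_B.
Hence θ_B' = 90° − 38.39° = 51.61°.

θ_B' ≈ 51.61°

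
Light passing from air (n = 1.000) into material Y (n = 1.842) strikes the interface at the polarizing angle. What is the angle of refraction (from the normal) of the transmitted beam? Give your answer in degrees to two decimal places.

θ_B = arctan(n₂/n₁) = arctan(1.842/1.000) = 61.50°.
At Brewster's angle the reflected and refracted rays are perpendicular, so θ_t = 90° − θ_B = 90° − 61.50° = 28.50°.

θ_t ≈ 28.50°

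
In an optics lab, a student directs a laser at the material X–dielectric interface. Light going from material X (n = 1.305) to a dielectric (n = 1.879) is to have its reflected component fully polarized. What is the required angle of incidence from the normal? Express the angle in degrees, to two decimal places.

The reflected p-component vanishes when tan θ_B = n₂/n₁.
tan θ_B = n₂/n₁ = 1.879/1.305 = 1.4398. Taking the arctangent, θ_B = 55.22°.

θ_B ≈ 55.22°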